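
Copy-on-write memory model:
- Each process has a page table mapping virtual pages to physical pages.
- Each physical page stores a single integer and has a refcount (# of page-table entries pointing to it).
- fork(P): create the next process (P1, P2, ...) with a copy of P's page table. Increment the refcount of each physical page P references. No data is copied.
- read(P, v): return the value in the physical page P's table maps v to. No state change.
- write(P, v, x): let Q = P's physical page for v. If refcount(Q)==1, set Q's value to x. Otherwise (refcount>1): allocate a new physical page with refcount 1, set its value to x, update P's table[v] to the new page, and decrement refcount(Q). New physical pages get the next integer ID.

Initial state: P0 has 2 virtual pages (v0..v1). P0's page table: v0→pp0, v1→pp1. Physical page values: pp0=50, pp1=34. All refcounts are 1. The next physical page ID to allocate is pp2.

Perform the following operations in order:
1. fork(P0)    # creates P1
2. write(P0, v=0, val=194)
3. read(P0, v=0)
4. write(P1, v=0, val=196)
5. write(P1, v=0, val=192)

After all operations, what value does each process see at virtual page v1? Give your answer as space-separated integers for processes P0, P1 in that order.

Answer: 34 34

Derivation:
Op 1: fork(P0) -> P1. 2 ppages; refcounts: pp0:2 pp1:2
Op 2: write(P0, v0, 194). refcount(pp0)=2>1 -> COPY to pp2. 3 ppages; refcounts: pp0:1 pp1:2 pp2:1
Op 3: read(P0, v0) -> 194. No state change.
Op 4: write(P1, v0, 196). refcount(pp0)=1 -> write in place. 3 ppages; refcounts: pp0:1 pp1:2 pp2:1
Op 5: write(P1, v0, 192). refcount(pp0)=1 -> write in place. 3 ppages; refcounts: pp0:1 pp1:2 pp2:1
P0: v1 -> pp1 = 34
P1: v1 -> pp1 = 34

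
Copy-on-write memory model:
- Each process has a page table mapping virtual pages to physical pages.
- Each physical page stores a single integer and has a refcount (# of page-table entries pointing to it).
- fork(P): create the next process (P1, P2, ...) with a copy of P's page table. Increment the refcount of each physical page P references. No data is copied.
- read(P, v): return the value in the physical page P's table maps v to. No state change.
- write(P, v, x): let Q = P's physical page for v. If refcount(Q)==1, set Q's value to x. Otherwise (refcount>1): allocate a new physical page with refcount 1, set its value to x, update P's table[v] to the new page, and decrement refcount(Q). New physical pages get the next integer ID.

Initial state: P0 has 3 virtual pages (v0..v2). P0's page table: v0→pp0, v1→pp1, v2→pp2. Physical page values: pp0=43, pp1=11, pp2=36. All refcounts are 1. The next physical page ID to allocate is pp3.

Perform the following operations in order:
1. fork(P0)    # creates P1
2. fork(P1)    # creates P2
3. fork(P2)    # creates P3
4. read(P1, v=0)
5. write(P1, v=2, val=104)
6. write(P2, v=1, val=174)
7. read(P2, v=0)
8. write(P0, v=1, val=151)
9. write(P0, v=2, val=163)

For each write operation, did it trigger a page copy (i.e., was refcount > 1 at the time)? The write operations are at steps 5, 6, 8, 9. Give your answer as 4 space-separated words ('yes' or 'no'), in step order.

Op 1: fork(P0) -> P1. 3 ppages; refcounts: pp0:2 pp1:2 pp2:2
Op 2: fork(P1) -> P2. 3 ppages; refcounts: pp0:3 pp1:3 pp2:3
Op 3: fork(P2) -> P3. 3 ppages; refcounts: pp0:4 pp1:4 pp2:4
Op 4: read(P1, v0) -> 43. No state change.
Op 5: write(P1, v2, 104). refcount(pp2)=4>1 -> COPY to pp3. 4 ppages; refcounts: pp0:4 pp1:4 pp2:3 pp3:1
Op 6: write(P2, v1, 174). refcount(pp1)=4>1 -> COPY to pp4. 5 ppages; refcounts: pp0:4 pp1:3 pp2:3 pp3:1 pp4:1
Op 7: read(P2, v0) -> 43. No state change.
Op 8: write(P0, v1, 151). refcount(pp1)=3>1 -> COPY to pp5. 6 ppages; refcounts: pp0:4 pp1:2 pp2:3 pp3:1 pp4:1 pp5:1
Op 9: write(P0, v2, 163). refcount(pp2)=3>1 -> COPY to pp6. 7 ppages; refcounts: pp0:4 pp1:2 pp2:2 pp3:1 pp4:1 pp5:1 pp6:1

yes yes yes yes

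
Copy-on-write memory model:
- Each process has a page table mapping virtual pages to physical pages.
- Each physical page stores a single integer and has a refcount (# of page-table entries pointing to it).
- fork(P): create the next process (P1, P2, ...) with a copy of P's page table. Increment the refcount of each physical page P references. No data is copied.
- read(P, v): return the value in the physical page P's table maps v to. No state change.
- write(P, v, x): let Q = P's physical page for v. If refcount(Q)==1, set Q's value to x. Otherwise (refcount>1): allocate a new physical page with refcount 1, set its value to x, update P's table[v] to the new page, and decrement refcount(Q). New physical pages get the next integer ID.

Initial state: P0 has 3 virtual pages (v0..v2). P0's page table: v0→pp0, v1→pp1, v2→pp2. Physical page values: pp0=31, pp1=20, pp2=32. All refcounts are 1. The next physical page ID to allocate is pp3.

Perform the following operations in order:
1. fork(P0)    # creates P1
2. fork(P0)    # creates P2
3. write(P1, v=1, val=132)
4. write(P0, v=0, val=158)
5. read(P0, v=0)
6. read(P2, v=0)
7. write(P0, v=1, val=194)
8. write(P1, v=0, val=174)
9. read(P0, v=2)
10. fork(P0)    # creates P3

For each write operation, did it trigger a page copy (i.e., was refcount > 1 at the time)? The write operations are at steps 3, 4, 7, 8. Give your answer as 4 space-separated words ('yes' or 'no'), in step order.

Op 1: fork(P0) -> P1. 3 ppages; refcounts: pp0:2 pp1:2 pp2:2
Op 2: fork(P0) -> P2. 3 ppages; refcounts: pp0:3 pp1:3 pp2:3
Op 3: write(P1, v1, 132). refcount(pp1)=3>1 -> COPY to pp3. 4 ppages; refcounts: pp0:3 pp1:2 pp2:3 pp3:1
Op 4: write(P0, v0, 158). refcount(pp0)=3>1 -> COPY to pp4. 5 ppages; refcounts: pp0:2 pp1:2 pp2:3 pp3:1 pp4:1
Op 5: read(P0, v0) -> 158. No state change.
Op 6: read(P2, v0) -> 31. No state change.
Op 7: write(P0, v1, 194). refcount(pp1)=2>1 -> COPY to pp5. 6 ppages; refcounts: pp0:2 pp1:1 pp2:3 pp3:1 pp4:1 pp5:1
Op 8: write(P1, v0, 174). refcount(pp0)=2>1 -> COPY to pp6. 7 ppages; refcounts: pp0:1 pp1:1 pp2:3 pp3:1 pp4:1 pp5:1 pp6:1
Op 9: read(P0, v2) -> 32. No state change.
Op 10: fork(P0) -> P3. 7 ppages; refcounts: pp0:1 pp1:1 pp2:4 pp3:1 pp4:2 pp5:2 pp6:1

yes yes yes yes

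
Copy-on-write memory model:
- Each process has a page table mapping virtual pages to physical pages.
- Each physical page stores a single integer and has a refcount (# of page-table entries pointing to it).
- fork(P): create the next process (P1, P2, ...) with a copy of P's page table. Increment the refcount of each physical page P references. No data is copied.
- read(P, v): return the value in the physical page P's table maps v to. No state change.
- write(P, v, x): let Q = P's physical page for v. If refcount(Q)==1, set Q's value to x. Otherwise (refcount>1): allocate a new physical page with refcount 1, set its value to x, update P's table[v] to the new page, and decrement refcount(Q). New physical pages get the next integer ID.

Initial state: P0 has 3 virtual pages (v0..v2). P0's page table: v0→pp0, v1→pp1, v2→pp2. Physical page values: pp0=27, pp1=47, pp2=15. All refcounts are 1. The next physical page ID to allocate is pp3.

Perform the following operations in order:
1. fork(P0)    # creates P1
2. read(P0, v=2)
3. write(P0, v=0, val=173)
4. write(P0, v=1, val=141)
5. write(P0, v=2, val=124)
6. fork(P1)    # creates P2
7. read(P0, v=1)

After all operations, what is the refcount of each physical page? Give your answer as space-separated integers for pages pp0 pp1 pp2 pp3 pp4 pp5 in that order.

Answer: 2 2 2 1 1 1

Derivation:
Op 1: fork(P0) -> P1. 3 ppages; refcounts: pp0:2 pp1:2 pp2:2
Op 2: read(P0, v2) -> 15. No state change.
Op 3: write(P0, v0, 173). refcount(pp0)=2>1 -> COPY to pp3. 4 ppages; refcounts: pp0:1 pp1:2 pp2:2 pp3:1
Op 4: write(P0, v1, 141). refcount(pp1)=2>1 -> COPY to pp4. 5 ppages; refcounts: pp0:1 pp1:1 pp2:2 pp3:1 pp4:1
Op 5: write(P0, v2, 124). refcount(pp2)=2>1 -> COPY to pp5. 6 ppages; refcounts: pp0:1 pp1:1 pp2:1 pp3:1 pp4:1 pp5:1
Op 6: fork(P1) -> P2. 6 ppages; refcounts: pp0:2 pp1:2 pp2:2 pp3:1 pp4:1 pp5:1
Op 7: read(P0, v1) -> 141. No state change.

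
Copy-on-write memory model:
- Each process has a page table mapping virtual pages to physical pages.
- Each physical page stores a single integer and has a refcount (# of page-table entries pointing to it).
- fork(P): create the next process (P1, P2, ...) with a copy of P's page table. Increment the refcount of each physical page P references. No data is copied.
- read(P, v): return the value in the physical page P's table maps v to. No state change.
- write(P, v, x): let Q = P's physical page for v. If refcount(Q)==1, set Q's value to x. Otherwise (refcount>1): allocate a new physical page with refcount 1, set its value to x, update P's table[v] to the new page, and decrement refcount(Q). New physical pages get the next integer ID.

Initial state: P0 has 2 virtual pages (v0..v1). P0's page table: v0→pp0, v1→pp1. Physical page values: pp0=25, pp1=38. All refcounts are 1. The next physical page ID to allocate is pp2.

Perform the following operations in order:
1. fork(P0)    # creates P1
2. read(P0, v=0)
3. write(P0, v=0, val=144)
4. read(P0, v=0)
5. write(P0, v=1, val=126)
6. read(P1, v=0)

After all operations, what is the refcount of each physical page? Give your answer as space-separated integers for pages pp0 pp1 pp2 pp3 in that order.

Answer: 1 1 1 1

Derivation:
Op 1: fork(P0) -> P1. 2 ppages; refcounts: pp0:2 pp1:2
Op 2: read(P0, v0) -> 25. No state change.
Op 3: write(P0, v0, 144). refcount(pp0)=2>1 -> COPY to pp2. 3 ppages; refcounts: pp0:1 pp1:2 pp2:1
Op 4: read(P0, v0) -> 144. No state change.
Op 5: write(P0, v1, 126). refcount(pp1)=2>1 -> COPY to pp3. 4 ppages; refcounts: pp0:1 pp1:1 pp2:1 pp3:1
Op 6: read(P1, v0) -> 25. No state change.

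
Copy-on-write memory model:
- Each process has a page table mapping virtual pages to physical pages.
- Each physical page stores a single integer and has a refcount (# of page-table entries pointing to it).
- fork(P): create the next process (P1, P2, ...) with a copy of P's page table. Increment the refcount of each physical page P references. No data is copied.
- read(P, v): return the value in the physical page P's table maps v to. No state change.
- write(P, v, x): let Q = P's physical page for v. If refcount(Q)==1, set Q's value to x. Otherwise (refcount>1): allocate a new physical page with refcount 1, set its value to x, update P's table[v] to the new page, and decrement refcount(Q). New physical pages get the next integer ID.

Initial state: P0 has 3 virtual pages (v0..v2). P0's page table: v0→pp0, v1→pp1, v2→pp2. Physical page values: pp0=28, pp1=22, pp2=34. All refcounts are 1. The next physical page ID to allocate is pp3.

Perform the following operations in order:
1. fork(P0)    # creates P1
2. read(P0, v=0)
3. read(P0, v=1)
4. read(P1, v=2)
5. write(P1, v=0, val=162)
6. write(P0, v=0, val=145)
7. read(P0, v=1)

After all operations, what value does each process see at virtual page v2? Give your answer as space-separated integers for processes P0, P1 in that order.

Op 1: fork(P0) -> P1. 3 ppages; refcounts: pp0:2 pp1:2 pp2:2
Op 2: read(P0, v0) -> 28. No state change.
Op 3: read(P0, v1) -> 22. No state change.
Op 4: read(P1, v2) -> 34. No state change.
Op 5: write(P1, v0, 162). refcount(pp0)=2>1 -> COPY to pp3. 4 ppages; refcounts: pp0:1 pp1:2 pp2:2 pp3:1
Op 6: write(P0, v0, 145). refcount(pp0)=1 -> write in place. 4 ppages; refcounts: pp0:1 pp1:2 pp2:2 pp3:1
Op 7: read(P0, v1) -> 22. No state change.
P0: v2 -> pp2 = 34
P1: v2 -> pp2 = 34

Answer: 34 34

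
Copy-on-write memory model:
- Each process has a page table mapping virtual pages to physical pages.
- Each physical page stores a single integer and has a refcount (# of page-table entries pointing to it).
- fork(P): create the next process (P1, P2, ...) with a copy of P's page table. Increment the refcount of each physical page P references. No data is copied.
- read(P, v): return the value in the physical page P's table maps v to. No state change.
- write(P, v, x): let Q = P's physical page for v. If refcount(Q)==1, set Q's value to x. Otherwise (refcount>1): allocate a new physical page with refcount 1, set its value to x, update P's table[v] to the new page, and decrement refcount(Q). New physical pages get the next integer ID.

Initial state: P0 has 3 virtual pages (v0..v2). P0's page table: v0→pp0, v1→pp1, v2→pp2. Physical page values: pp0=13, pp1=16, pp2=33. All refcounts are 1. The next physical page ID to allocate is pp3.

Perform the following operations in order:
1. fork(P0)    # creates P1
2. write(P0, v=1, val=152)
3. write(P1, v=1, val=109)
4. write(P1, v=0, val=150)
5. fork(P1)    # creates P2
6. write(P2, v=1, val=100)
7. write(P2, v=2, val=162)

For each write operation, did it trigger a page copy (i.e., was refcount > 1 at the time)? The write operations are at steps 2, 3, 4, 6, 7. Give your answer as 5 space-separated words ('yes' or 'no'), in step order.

Op 1: fork(P0) -> P1. 3 ppages; refcounts: pp0:2 pp1:2 pp2:2
Op 2: write(P0, v1, 152). refcount(pp1)=2>1 -> COPY to pp3. 4 ppages; refcounts: pp0:2 pp1:1 pp2:2 pp3:1
Op 3: write(P1, v1, 109). refcount(pp1)=1 -> write in place. 4 ppages; refcounts: pp0:2 pp1:1 pp2:2 pp3:1
Op 4: write(P1, v0, 150). refcount(pp0)=2>1 -> COPY to pp4. 5 ppages; refcounts: pp0:1 pp1:1 pp2:2 pp3:1 pp4:1
Op 5: fork(P1) -> P2. 5 ppages; refcounts: pp0:1 pp1:2 pp2:3 pp3:1 pp4:2
Op 6: write(P2, v1, 100). refcount(pp1)=2>1 -> COPY to pp5. 6 ppages; refcounts: pp0:1 pp1:1 pp2:3 pp3:1 pp4:2 pp5:1
Op 7: write(P2, v2, 162). refcount(pp2)=3>1 -> COPY to pp6. 7 ppages; refcounts: pp0:1 pp1:1 pp2:2 pp3:1 pp4:2 pp5:1 pp6:1

yes no yes yes yes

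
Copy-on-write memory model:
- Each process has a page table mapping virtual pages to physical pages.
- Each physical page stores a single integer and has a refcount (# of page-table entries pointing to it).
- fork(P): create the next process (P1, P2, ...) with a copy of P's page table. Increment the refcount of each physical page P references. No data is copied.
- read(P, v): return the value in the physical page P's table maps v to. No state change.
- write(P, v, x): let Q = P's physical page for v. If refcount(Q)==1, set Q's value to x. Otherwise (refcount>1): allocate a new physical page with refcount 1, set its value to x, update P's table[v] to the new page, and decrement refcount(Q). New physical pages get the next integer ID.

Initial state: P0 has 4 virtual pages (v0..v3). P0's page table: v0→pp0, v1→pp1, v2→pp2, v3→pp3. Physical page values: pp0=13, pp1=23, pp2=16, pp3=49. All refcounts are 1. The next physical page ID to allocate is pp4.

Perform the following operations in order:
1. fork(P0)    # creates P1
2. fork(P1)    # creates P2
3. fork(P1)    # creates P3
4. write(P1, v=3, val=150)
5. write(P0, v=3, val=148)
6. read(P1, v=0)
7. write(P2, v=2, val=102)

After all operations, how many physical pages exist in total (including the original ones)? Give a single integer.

Answer: 7

Derivation:
Op 1: fork(P0) -> P1. 4 ppages; refcounts: pp0:2 pp1:2 pp2:2 pp3:2
Op 2: fork(P1) -> P2. 4 ppages; refcounts: pp0:3 pp1:3 pp2:3 pp3:3
Op 3: fork(P1) -> P3. 4 ppages; refcounts: pp0:4 pp1:4 pp2:4 pp3:4
Op 4: write(P1, v3, 150). refcount(pp3)=4>1 -> COPY to pp4. 5 ppages; refcounts: pp0:4 pp1:4 pp2:4 pp3:3 pp4:1
Op 5: write(P0, v3, 148). refcount(pp3)=3>1 -> COPY to pp5. 6 ppages; refcounts: pp0:4 pp1:4 pp2:4 pp3:2 pp4:1 pp5:1
Op 6: read(P1, v0) -> 13. No state change.
Op 7: write(P2, v2, 102). refcount(pp2)=4>1 -> COPY to pp6. 7 ppages; refcounts: pp0:4 pp1:4 pp2:3 pp3:2 pp4:1 pp5:1 pp6:1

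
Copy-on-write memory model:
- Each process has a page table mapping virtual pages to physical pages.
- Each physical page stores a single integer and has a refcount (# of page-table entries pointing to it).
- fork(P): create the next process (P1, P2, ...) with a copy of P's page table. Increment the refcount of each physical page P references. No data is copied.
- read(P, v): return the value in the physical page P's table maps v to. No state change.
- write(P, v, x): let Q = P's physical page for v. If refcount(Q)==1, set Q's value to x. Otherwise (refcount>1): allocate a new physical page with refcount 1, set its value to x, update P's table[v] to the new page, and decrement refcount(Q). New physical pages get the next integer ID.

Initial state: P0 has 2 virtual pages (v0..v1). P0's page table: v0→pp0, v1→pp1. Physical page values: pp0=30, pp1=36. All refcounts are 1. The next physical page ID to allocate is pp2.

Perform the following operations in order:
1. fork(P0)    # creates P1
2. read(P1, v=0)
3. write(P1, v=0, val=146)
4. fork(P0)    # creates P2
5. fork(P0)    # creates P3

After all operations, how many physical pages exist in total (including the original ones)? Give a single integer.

Answer: 3

Derivation:
Op 1: fork(P0) -> P1. 2 ppages; refcounts: pp0:2 pp1:2
Op 2: read(P1, v0) -> 30. No state change.
Op 3: write(P1, v0, 146). refcount(pp0)=2>1 -> COPY to pp2. 3 ppages; refcounts: pp0:1 pp1:2 pp2:1
Op 4: fork(P0) -> P2. 3 ppages; refcounts: pp0:2 pp1:3 pp2:1
Op 5: fork(P0) -> P3. 3 ppages; refcounts: pp0:3 pp1:4 pp2:1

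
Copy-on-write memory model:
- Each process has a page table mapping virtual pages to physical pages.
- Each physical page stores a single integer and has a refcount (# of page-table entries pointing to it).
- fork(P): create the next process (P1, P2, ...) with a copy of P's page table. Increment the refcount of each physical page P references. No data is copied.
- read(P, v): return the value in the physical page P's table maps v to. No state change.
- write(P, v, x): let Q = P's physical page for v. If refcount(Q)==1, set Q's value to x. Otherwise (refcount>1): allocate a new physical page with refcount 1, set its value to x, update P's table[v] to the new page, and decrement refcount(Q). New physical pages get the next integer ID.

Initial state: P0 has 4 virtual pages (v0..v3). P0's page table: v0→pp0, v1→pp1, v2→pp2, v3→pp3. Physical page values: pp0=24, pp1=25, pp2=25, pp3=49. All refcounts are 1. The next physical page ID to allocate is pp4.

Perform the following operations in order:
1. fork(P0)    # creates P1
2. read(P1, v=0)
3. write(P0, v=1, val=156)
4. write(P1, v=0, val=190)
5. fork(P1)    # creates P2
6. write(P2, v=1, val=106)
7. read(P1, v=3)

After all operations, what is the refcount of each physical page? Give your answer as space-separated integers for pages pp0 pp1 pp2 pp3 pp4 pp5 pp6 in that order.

Answer: 1 1 3 3 1 2 1

Derivation:
Op 1: fork(P0) -> P1. 4 ppages; refcounts: pp0:2 pp1:2 pp2:2 pp3:2
Op 2: read(P1, v0) -> 24. No state change.
Op 3: write(P0, v1, 156). refcount(pp1)=2>1 -> COPY to pp4. 5 ppages; refcounts: pp0:2 pp1:1 pp2:2 pp3:2 pp4:1
Op 4: write(P1, v0, 190). refcount(pp0)=2>1 -> COPY to pp5. 6 ppages; refcounts: pp0:1 pp1:1 pp2:2 pp3:2 pp4:1 pp5:1
Op 5: fork(P1) -> P2. 6 ppages; refcounts: pp0:1 pp1:2 pp2:3 pp3:3 pp4:1 pp5:2
Op 6: write(P2, v1, 106). refcount(pp1)=2>1 -> COPY to pp6. 7 ppages; refcounts: pp0:1 pp1:1 pp2:3 pp3:3 pp4:1 pp5:2 pp6:1
Op 7: read(P1, v3) -> 49. No state change.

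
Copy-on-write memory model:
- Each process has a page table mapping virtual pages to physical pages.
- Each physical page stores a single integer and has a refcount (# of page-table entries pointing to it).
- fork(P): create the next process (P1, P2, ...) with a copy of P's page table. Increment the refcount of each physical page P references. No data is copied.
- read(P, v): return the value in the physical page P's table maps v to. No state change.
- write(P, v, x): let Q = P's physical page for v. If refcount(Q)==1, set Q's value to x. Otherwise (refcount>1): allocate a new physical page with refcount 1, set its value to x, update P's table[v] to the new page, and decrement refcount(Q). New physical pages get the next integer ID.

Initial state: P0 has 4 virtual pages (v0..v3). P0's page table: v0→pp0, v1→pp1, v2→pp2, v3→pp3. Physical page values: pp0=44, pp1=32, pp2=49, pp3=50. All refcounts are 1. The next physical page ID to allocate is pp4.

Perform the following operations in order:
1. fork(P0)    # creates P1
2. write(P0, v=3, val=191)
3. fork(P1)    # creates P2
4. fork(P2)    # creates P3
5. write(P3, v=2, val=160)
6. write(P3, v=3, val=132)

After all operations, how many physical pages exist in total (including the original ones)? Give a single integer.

Op 1: fork(P0) -> P1. 4 ppages; refcounts: pp0:2 pp1:2 pp2:2 pp3:2
Op 2: write(P0, v3, 191). refcount(pp3)=2>1 -> COPY to pp4. 5 ppages; refcounts: pp0:2 pp1:2 pp2:2 pp3:1 pp4:1
Op 3: fork(P1) -> P2. 5 ppages; refcounts: pp0:3 pp1:3 pp2:3 pp3:2 pp4:1
Op 4: fork(P2) -> P3. 5 ppages; refcounts: pp0:4 pp1:4 pp2:4 pp3:3 pp4:1
Op 5: write(P3, v2, 160). refcount(pp2)=4>1 -> COPY to pp5. 6 ppages; refcounts: pp0:4 pp1:4 pp2:3 pp3:3 pp4:1 pp5:1
Op 6: write(P3, v3, 132). refcount(pp3)=3>1 -> COPY to pp6. 7 ppages; refcounts: pp0:4 pp1:4 pp2:3 pp3:2 pp4:1 pp5:1 pp6:1

Answer: 7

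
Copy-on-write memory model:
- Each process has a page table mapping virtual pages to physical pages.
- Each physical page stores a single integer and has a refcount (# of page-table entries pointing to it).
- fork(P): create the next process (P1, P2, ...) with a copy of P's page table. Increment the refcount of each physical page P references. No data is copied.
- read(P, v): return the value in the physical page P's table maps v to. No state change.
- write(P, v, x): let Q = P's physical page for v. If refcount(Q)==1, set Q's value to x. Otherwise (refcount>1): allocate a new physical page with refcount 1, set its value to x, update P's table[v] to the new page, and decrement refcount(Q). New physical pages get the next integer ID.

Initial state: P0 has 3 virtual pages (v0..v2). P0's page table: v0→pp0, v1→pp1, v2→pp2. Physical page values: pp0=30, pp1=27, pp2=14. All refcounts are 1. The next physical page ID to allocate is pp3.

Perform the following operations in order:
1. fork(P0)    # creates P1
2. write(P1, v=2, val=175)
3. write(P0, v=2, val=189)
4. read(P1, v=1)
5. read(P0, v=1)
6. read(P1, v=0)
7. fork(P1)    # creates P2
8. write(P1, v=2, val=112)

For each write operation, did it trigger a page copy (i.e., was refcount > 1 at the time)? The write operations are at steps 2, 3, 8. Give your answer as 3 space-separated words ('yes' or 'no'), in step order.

Op 1: fork(P0) -> P1. 3 ppages; refcounts: pp0:2 pp1:2 pp2:2
Op 2: write(P1, v2, 175). refcount(pp2)=2>1 -> COPY to pp3. 4 ppages; refcounts: pp0:2 pp1:2 pp2:1 pp3:1
Op 3: write(P0, v2, 189). refcount(pp2)=1 -> write in place. 4 ppages; refcounts: pp0:2 pp1:2 pp2:1 pp3:1
Op 4: read(P1, v1) -> 27. No state change.
Op 5: read(P0, v1) -> 27. No state change.
Op 6: read(P1, v0) -> 30. No state change.
Op 7: fork(P1) -> P2. 4 ppages; refcounts: pp0:3 pp1:3 pp2:1 pp3:2
Op 8: write(P1, v2, 112). refcount(pp3)=2>1 -> COPY to pp4. 5 ppages; refcounts: pp0:3 pp1:3 pp2:1 pp3:1 pp4:1

yes no yes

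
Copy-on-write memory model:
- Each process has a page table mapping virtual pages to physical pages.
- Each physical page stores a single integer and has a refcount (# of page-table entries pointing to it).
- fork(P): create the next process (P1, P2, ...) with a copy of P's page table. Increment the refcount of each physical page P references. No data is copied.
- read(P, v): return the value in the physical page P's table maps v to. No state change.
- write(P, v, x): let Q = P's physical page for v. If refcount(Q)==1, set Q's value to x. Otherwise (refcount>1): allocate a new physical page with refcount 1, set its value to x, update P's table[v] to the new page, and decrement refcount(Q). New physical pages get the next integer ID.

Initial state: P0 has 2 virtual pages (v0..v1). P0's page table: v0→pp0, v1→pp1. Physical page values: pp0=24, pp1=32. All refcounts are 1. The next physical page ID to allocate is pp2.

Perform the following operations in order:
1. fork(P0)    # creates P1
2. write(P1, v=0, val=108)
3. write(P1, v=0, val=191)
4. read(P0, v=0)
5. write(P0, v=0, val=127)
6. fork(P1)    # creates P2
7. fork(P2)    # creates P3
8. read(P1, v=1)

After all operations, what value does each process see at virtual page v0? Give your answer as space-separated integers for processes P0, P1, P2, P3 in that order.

Answer: 127 191 191 191

Derivation:
Op 1: fork(P0) -> P1. 2 ppages; refcounts: pp0:2 pp1:2
Op 2: write(P1, v0, 108). refcount(pp0)=2>1 -> COPY to pp2. 3 ppages; refcounts: pp0:1 pp1:2 pp2:1
Op 3: write(P1, v0, 191). refcount(pp2)=1 -> write in place. 3 ppages; refcounts: pp0:1 pp1:2 pp2:1
Op 4: read(P0, v0) -> 24. No state change.
Op 5: write(P0, v0, 127). refcount(pp0)=1 -> write in place. 3 ppages; refcounts: pp0:1 pp1:2 pp2:1
Op 6: fork(P1) -> P2. 3 ppages; refcounts: pp0:1 pp1:3 pp2:2
Op 7: fork(P2) -> P3. 3 ppages; refcounts: pp0:1 pp1:4 pp2:3
Op 8: read(P1, v1) -> 32. No state change.
P0: v0 -> pp0 = 127
P1: v0 -> pp2 = 191
P2: v0 -> pp2 = 191
P3: v0 -> pp2 = 191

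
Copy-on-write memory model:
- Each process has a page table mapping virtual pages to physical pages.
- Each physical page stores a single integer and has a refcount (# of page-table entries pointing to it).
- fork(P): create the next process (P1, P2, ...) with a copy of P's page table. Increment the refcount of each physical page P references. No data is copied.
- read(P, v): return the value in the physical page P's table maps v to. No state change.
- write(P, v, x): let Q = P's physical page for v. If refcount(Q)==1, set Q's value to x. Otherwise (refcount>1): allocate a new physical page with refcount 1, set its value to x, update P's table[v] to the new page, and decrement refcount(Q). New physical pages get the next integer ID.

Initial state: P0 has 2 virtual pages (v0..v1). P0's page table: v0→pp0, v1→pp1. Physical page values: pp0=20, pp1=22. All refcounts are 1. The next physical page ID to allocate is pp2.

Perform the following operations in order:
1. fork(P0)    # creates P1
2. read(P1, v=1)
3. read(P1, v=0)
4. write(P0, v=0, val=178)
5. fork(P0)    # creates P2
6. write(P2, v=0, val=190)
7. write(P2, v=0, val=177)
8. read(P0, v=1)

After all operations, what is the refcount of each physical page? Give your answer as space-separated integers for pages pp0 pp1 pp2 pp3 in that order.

Answer: 1 3 1 1

Derivation:
Op 1: fork(P0) -> P1. 2 ppages; refcounts: pp0:2 pp1:2
Op 2: read(P1, v1) -> 22. No state change.
Op 3: read(P1, v0) -> 20. No state change.
Op 4: write(P0, v0, 178). refcount(pp0)=2>1 -> COPY to pp2. 3 ppages; refcounts: pp0:1 pp1:2 pp2:1
Op 5: fork(P0) -> P2. 3 ppages; refcounts: pp0:1 pp1:3 pp2:2
Op 6: write(P2, v0, 190). refcount(pp2)=2>1 -> COPY to pp3. 4 ppages; refcounts: pp0:1 pp1:3 pp2:1 pp3:1
Op 7: write(P2, v0, 177). refcount(pp3)=1 -> write in place. 4 ppages; refcounts: pp0:1 pp1:3 pp2:1 pp3:1
Op 8: read(P0, v1) -> 22. No state change.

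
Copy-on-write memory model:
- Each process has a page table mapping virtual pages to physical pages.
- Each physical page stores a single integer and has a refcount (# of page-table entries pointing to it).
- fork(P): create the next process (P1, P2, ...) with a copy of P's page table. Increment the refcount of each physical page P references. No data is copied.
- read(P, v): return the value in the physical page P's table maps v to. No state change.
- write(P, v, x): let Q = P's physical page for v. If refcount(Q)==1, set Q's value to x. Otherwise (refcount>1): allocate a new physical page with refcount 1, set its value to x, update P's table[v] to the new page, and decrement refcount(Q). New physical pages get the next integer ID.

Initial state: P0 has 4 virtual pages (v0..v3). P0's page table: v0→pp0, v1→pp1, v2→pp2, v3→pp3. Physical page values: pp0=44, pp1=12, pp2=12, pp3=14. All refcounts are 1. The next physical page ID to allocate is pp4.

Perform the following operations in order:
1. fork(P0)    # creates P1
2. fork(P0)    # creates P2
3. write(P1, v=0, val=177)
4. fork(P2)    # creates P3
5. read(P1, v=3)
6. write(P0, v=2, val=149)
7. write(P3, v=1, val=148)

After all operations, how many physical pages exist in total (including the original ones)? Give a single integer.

Op 1: fork(P0) -> P1. 4 ppages; refcounts: pp0:2 pp1:2 pp2:2 pp3:2
Op 2: fork(P0) -> P2. 4 ppages; refcounts: pp0:3 pp1:3 pp2:3 pp3:3
Op 3: write(P1, v0, 177). refcount(pp0)=3>1 -> COPY to pp4. 5 ppages; refcounts: pp0:2 pp1:3 pp2:3 pp3:3 pp4:1
Op 4: fork(P2) -> P3. 5 ppages; refcounts: pp0:3 pp1:4 pp2:4 pp3:4 pp4:1
Op 5: read(P1, v3) -> 14. No state change.
Op 6: write(P0, v2, 149). refcount(pp2)=4>1 -> COPY to pp5. 6 ppages; refcounts: pp0:3 pp1:4 pp2:3 pp3:4 pp4:1 pp5:1
Op 7: write(P3, v1, 148). refcount(pp1)=4>1 -> COPY to pp6. 7 ppages; refcounts: pp0:3 pp1:3 pp2:3 pp3:4 pp4:1 pp5:1 pp6:1

Answer: 7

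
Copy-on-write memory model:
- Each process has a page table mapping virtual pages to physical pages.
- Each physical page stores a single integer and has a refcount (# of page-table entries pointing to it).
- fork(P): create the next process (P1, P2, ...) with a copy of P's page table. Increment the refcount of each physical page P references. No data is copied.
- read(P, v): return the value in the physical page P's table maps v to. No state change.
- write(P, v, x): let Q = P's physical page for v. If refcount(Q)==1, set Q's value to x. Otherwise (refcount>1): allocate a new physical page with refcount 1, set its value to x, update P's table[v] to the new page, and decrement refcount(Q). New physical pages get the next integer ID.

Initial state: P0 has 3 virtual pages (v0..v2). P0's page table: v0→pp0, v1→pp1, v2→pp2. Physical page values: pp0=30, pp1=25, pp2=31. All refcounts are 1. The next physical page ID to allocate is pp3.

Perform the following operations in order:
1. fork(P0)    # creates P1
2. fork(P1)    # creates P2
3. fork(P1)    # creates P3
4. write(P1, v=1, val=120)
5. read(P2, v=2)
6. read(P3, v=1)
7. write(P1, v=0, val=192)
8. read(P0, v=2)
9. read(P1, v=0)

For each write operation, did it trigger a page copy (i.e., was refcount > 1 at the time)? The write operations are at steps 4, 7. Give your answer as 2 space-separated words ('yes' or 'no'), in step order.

Op 1: fork(P0) -> P1. 3 ppages; refcounts: pp0:2 pp1:2 pp2:2
Op 2: fork(P1) -> P2. 3 ppages; refcounts: pp0:3 pp1:3 pp2:3
Op 3: fork(P1) -> P3. 3 ppages; refcounts: pp0:4 pp1:4 pp2:4
Op 4: write(P1, v1, 120). refcount(pp1)=4>1 -> COPY to pp3. 4 ppages; refcounts: pp0:4 pp1:3 pp2:4 pp3:1
Op 5: read(P2, v2) -> 31. No state change.
Op 6: read(P3, v1) -> 25. No state change.
Op 7: write(P1, v0, 192). refcount(pp0)=4>1 -> COPY to pp4. 5 ppages; refcounts: pp0:3 pp1:3 pp2:4 pp3:1 pp4:1
Op 8: read(P0, v2) -> 31. No state change.
Op 9: read(P1, v0) -> 192. No state change.

yes yes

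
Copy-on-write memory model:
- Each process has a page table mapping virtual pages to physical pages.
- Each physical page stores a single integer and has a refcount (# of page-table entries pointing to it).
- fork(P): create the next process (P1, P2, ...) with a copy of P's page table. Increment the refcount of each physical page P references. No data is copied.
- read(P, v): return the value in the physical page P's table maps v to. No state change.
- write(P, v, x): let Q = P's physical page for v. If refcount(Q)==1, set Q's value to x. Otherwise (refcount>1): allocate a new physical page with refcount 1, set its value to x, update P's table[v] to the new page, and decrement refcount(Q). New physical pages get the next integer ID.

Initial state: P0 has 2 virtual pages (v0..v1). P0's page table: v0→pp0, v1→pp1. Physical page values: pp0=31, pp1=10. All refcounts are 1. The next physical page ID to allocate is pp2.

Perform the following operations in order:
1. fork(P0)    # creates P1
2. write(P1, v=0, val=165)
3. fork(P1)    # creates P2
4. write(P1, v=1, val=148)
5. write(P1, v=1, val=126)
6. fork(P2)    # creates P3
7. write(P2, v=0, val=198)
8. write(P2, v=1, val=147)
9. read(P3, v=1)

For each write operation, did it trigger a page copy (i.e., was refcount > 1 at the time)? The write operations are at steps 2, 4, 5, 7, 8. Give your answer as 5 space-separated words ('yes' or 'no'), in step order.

Op 1: fork(P0) -> P1. 2 ppages; refcounts: pp0:2 pp1:2
Op 2: write(P1, v0, 165). refcount(pp0)=2>1 -> COPY to pp2. 3 ppages; refcounts: pp0:1 pp1:2 pp2:1
Op 3: fork(P1) -> P2. 3 ppages; refcounts: pp0:1 pp1:3 pp2:2
Op 4: write(P1, v1, 148). refcount(pp1)=3>1 -> COPY to pp3. 4 ppages; refcounts: pp0:1 pp1:2 pp2:2 pp3:1
Op 5: write(P1, v1, 126). refcount(pp3)=1 -> write in place. 4 ppages; refcounts: pp0:1 pp1:2 pp2:2 pp3:1
Op 6: fork(P2) -> P3. 4 ppages; refcounts: pp0:1 pp1:3 pp2:3 pp3:1
Op 7: write(P2, v0, 198). refcount(pp2)=3>1 -> COPY to pp4. 5 ppages; refcounts: pp0:1 pp1:3 pp2:2 pp3:1 pp4:1
Op 8: write(P2, v1, 147). refcount(pp1)=3>1 -> COPY to pp5. 6 ppages; refcounts: pp0:1 pp1:2 pp2:2 pp3:1 pp4:1 pp5:1
Op 9: read(P3, v1) -> 10. No state change.

yes yes no yes yes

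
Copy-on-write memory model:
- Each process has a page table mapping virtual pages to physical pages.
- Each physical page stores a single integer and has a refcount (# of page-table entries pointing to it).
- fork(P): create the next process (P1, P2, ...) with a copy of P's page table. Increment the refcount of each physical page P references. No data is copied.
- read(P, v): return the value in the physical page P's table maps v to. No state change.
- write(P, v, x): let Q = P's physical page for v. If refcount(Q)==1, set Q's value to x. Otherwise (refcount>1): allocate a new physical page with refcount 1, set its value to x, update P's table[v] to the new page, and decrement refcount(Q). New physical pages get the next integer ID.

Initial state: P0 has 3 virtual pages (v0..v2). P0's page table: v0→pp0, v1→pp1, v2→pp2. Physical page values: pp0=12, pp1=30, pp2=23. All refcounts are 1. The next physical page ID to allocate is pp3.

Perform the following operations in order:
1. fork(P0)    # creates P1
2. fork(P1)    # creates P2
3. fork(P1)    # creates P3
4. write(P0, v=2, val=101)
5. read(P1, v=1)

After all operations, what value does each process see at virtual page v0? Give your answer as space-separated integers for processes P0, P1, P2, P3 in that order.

Op 1: fork(P0) -> P1. 3 ppages; refcounts: pp0:2 pp1:2 pp2:2
Op 2: fork(P1) -> P2. 3 ppages; refcounts: pp0:3 pp1:3 pp2:3
Op 3: fork(P1) -> P3. 3 ppages; refcounts: pp0:4 pp1:4 pp2:4
Op 4: write(P0, v2, 101). refcount(pp2)=4>1 -> COPY to pp3. 4 ppages; refcounts: pp0:4 pp1:4 pp2:3 pp3:1
Op 5: read(P1, v1) -> 30. No state change.
P0: v0 -> pp0 = 12
P1: v0 -> pp0 = 12
P2: v0 -> pp0 = 12
P3: v0 -> pp0 = 12

Answer: 12 12 12 12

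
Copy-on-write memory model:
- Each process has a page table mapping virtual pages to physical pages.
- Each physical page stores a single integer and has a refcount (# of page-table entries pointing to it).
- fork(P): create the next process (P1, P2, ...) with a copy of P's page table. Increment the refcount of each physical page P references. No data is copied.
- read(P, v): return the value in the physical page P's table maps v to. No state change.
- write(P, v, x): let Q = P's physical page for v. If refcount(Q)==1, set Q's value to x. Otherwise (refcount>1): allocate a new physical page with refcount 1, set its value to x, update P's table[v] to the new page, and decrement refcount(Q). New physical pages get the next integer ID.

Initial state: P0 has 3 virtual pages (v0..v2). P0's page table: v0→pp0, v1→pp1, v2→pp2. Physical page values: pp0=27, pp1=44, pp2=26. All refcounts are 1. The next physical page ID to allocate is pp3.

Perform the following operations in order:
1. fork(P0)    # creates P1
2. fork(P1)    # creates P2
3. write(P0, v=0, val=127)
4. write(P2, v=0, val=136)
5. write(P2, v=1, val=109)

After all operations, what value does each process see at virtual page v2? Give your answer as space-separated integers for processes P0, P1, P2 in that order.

Answer: 26 26 26

Derivation:
Op 1: fork(P0) -> P1. 3 ppages; refcounts: pp0:2 pp1:2 pp2:2
Op 2: fork(P1) -> P2. 3 ppages; refcounts: pp0:3 pp1:3 pp2:3
Op 3: write(P0, v0, 127). refcount(pp0)=3>1 -> COPY to pp3. 4 ppages; refcounts: pp0:2 pp1:3 pp2:3 pp3:1
Op 4: write(P2, v0, 136). refcount(pp0)=2>1 -> COPY to pp4. 5 ppages; refcounts: pp0:1 pp1:3 pp2:3 pp3:1 pp4:1
Op 5: write(P2, v1, 109). refcount(pp1)=3>1 -> COPY to pp5. 6 ppages; refcounts: pp0:1 pp1:2 pp2:3 pp3:1 pp4:1 pp5:1
P0: v2 -> pp2 = 26
P1: v2 -> pp2 = 26
P2: v2 -> pp2 = 26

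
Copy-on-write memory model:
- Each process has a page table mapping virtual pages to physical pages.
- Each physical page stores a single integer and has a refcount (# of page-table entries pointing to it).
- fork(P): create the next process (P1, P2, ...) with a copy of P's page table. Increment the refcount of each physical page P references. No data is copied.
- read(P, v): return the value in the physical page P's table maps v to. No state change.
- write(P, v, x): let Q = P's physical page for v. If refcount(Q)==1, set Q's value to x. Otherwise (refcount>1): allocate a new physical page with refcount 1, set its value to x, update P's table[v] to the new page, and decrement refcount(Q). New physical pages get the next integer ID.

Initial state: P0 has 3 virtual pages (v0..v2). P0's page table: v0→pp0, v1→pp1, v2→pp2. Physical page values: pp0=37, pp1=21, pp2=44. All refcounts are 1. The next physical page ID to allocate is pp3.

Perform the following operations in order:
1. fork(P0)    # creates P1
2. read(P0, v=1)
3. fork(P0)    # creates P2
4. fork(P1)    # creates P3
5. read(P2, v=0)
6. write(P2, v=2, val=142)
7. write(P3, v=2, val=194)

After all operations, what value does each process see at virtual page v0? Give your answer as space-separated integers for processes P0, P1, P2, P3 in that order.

Op 1: fork(P0) -> P1. 3 ppages; refcounts: pp0:2 pp1:2 pp2:2
Op 2: read(P0, v1) -> 21. No state change.
Op 3: fork(P0) -> P2. 3 ppages; refcounts: pp0:3 pp1:3 pp2:3
Op 4: fork(P1) -> P3. 3 ppages; refcounts: pp0:4 pp1:4 pp2:4
Op 5: read(P2, v0) -> 37. No state change.
Op 6: write(P2, v2, 142). refcount(pp2)=4>1 -> COPY to pp3. 4 ppages; refcounts: pp0:4 pp1:4 pp2:3 pp3:1
Op 7: write(P3, v2, 194). refcount(pp2)=3>1 -> COPY to pp4. 5 ppages; refcounts: pp0:4 pp1:4 pp2:2 pp3:1 pp4:1
P0: v0 -> pp0 = 37
P1: v0 -> pp0 = 37
P2: v0 -> pp0 = 37
P3: v0 -> pp0 = 37

Answer: 37 37 37 37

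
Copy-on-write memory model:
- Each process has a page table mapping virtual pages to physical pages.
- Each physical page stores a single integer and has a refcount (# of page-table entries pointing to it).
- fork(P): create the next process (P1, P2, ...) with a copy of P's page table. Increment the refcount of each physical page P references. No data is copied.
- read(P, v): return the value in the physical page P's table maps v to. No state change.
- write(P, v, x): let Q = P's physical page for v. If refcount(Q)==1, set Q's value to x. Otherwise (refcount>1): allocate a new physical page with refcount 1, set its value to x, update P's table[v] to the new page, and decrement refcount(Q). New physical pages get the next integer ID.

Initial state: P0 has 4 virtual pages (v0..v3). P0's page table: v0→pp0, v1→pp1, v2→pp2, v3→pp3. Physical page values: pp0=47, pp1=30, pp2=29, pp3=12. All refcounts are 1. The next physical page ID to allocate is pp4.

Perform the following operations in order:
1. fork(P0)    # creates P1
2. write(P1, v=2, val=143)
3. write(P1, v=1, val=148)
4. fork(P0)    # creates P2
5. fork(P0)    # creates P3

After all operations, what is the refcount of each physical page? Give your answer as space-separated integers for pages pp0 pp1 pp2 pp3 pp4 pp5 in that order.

Op 1: fork(P0) -> P1. 4 ppages; refcounts: pp0:2 pp1:2 pp2:2 pp3:2
Op 2: write(P1, v2, 143). refcount(pp2)=2>1 -> COPY to pp4. 5 ppages; refcounts: pp0:2 pp1:2 pp2:1 pp3:2 pp4:1
Op 3: write(P1, v1, 148). refcount(pp1)=2>1 -> COPY to pp5. 6 ppages; refcounts: pp0:2 pp1:1 pp2:1 pp3:2 pp4:1 pp5:1
Op 4: fork(P0) -> P2. 6 ppages; refcounts: pp0:3 pp1:2 pp2:2 pp3:3 pp4:1 pp5:1
Op 5: fork(P0) -> P3. 6 ppages; refcounts: pp0:4 pp1:3 pp2:3 pp3:4 pp4:1 pp5:1

Answer: 4 3 3 4 1 1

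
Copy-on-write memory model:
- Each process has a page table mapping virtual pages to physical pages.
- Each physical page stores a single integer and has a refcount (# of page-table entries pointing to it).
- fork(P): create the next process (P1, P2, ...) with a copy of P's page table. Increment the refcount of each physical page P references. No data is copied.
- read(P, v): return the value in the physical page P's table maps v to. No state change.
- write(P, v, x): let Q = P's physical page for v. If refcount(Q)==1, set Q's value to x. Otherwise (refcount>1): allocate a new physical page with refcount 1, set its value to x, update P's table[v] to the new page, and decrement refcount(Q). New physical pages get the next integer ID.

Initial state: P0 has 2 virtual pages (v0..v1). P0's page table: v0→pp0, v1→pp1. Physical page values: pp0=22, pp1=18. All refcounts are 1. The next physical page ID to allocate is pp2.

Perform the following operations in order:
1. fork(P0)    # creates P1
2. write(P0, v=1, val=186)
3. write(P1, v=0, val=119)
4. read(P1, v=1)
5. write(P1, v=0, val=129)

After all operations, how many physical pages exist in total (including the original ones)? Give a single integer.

Answer: 4

Derivation:
Op 1: fork(P0) -> P1. 2 ppages; refcounts: pp0:2 pp1:2
Op 2: write(P0, v1, 186). refcount(pp1)=2>1 -> COPY to pp2. 3 ppages; refcounts: pp0:2 pp1:1 pp2:1
Op 3: write(P1, v0, 119). refcount(pp0)=2>1 -> COPY to pp3. 4 ppages; refcounts: pp0:1 pp1:1 pp2:1 pp3:1
Op 4: read(P1, v1) -> 18. No state change.
Op 5: write(P1, v0, 129). refcount(pp3)=1 -> write in place. 4 ppages; refcounts: pp0:1 pp1:1 pp2:1 pp3:1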